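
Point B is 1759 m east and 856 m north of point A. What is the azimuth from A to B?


az = atan2(1759, 856) = 64.1 deg
adjusted to 0-360: 64.1 degrees

64.1 degrees


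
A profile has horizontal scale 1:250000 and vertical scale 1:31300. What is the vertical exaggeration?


VE = horizontal_scale / vertical_scale = 250000 / 31300 ≈ 8.0

8.0x


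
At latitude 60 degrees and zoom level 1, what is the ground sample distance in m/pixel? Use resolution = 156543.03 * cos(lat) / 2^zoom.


res = 156543.03 * cos(60) / 2^1 = 156543.03 * 0.5 / 2 = 39135.76 m/pixel

39135.76 m/pixel


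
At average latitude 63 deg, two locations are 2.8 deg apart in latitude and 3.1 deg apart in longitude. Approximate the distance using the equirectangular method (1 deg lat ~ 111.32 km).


dlat_km = 2.8 * 111.32 = 311.696
dlon_km = 3.1 * 111.32 * cos(63) ≈ 156.668
dist = sqrt(311.696^2 + 156.668^2) ≈ 348.9 km

348.9 km


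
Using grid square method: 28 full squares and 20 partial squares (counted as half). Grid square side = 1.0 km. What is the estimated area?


effective squares = 28 + 20 * 0.5 = 38.0
area = 38.0 * 1.0 = 38.0 km^2

38.0 km^2


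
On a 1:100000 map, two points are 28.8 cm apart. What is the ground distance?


ground = 28.8 cm * 100000 / 100 = 28800.0 m = 28.8 km

28.8 km


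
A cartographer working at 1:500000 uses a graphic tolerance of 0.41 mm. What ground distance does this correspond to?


ground = 0.41 mm * 500000 / 1000 = 205.0 m

205.0 m


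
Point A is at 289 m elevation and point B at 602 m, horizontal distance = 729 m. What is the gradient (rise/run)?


gradient = (602 - 289) / 729 = 313 / 729 = 0.4294

0.4294


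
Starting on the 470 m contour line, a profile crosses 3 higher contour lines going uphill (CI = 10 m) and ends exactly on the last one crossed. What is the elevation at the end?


elevation = 470 + 3 * 10 = 500 m

500 m


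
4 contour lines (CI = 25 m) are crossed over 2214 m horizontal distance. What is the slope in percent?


elevation change = 4 * 25 = 100 m
slope = 100 / 2214 * 100 = 4.5%

4.5%


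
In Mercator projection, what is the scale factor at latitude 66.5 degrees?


SF = 1 / cos(66.5) = 1 / 0.398749 = 2.508

2.508


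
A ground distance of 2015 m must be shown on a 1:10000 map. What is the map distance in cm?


map_cm = 2015 * 100 / 10000 = 20.15 cm

20.15 cm


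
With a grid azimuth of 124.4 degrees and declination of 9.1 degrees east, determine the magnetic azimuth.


magnetic azimuth = grid azimuth - declination (east +ve)
mag_az = 124.4 - 9.1 = 115.3 degrees

115.3 degrees


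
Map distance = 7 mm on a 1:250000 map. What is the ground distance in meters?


ground = 7 mm * 250000 / 1000 = 1750.0 m

1750.0 m


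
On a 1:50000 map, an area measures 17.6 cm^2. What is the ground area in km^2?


ground_area = 17.6 * (50000/100)^2 = 4400000.0 m^2 = 4.4 km^2

4.4 km^2


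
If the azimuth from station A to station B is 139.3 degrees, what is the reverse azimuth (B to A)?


back azimuth = (139.3 + 180) mod 360 = 319.3 degrees

319.3 degrees


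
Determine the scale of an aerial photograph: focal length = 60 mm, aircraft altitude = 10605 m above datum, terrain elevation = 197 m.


scale = f / (H - h) = 60 mm / 10408 m = 60 / 10408000 = 1:173467

1:173467


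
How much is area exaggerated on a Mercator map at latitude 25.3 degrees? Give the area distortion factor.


area_distortion = 1/cos^2(25.3) = 1.223

1.223


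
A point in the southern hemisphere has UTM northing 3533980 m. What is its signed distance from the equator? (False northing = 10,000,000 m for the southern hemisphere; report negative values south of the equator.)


For southern: actual = 3533980 - 10000000 = -6466020 m

-6466020 m


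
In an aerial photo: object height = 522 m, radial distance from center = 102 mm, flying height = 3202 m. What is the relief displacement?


d = h * r / H = 522 * 102 / 3202 = 16.63 mm

16.63 mm


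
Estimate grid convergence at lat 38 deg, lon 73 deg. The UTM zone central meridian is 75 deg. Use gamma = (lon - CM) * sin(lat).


gamma = (73 - 75) * sin(38) = -2 * 0.615661 = -1.231 degrees

-1.231 degrees


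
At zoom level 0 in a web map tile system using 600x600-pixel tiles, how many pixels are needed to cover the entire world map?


tiles per axis = 2^0 = 1
total tiles = 1^2 = 1
pixels per axis = 1 * 600 = 600
total pixels = 600^2 = 360000

360000 pixels


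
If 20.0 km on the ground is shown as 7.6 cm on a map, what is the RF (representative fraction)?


ground = 20.0 km = 2000000 cm; RF denominator = ground / map = 2000000 / 7.6 ≈ 263158; RF = 1:263158

1:263158


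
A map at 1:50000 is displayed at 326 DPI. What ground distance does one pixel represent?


pixel_cm = 2.54 / 326 ≈ 0.007791 cm
ground = pixel_cm * 50000 / 100 = 2.54 * 50000 / (326 * 100) = 127000 / 32600 ≈ 3.9 m

3.9 m


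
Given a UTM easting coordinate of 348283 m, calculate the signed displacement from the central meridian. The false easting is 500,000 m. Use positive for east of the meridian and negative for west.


displacement = 348283 - 500000 = -151717 m

-151717 m


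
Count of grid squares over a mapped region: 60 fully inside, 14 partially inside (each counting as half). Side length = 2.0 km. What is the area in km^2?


effective squares = 60 + 14 * 0.5 = 67.0
area = 67.0 * 4.0 = 268.0 km^2

268.0 km^2


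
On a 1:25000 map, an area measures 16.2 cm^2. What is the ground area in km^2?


ground_area = 16.2 * (25000/100)^2 = 1012500.0 m^2 = 1.0125 km^2 ≈ 1.013 km^2

1.013 km^2


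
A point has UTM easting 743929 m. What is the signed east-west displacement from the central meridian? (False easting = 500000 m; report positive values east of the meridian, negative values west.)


displacement = 743929 - 500000 = 243929 m

243929 m


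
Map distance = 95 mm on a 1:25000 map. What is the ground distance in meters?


ground = 95 mm * 25000 / 1000 = 2375.0 m

2375.0 m


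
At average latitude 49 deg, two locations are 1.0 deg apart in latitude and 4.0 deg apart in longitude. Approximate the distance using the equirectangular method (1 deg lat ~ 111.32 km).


dlat_km = 1.0 * 111.32 = 111.32
dlon_km = 4.0 * 111.32 * cos(49) ≈ 292.13
dist = sqrt(111.32^2 + 292.13^2) ≈ 312.6 km

312.6 km


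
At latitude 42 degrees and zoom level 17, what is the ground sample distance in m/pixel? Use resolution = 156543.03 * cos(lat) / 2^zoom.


res = 156543.03 * cos(42) / 2^17 = 156543.03 * 0.74314483 / 131072 = 0.89 m/pixel

0.89 m/pixel


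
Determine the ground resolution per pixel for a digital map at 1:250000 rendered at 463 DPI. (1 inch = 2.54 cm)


pixel_cm = 2.54 / 463 ≈ 0.005486 cm
ground = pixel_cm * 250000 / 100 = 2.54 * 250000 / (463 * 100) = 635000 / 46300 ≈ 13.71 m

13.71 m


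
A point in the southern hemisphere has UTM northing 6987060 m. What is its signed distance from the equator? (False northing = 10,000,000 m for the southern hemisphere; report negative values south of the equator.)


For southern: actual = 6987060 - 10000000 = -3012940 m

-3012940 m


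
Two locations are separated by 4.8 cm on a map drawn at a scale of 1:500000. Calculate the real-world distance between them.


ground = 4.8 cm * 500000 / 100 = 24000.0 m = 24.0 km

24.0 km


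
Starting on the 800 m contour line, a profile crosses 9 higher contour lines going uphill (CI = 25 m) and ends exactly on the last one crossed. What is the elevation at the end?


elevation = 800 + 9 * 25 = 1025 m

1025 m


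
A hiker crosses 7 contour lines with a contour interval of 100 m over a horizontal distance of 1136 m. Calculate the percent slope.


elevation change = 7 * 100 = 700 m
slope = 700 / 1136 * 100 = 61.6%

61.6%


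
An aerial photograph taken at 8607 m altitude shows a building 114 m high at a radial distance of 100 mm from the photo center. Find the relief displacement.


d = h * r / H = 114 * 100 / 8607 = 1.32 mm

1.32 mm


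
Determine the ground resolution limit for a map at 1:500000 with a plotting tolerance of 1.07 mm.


ground = 1.07 mm * 500000 / 1000 = 535.0 m

535.0 m


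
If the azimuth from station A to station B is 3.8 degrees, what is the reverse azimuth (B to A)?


back azimuth = (3.8 + 180) mod 360 = 183.8 degrees

183.8 degrees


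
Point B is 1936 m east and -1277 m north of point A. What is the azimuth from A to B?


az = atan2(1936, -1277) = 123.4 deg
adjusted to 0-360: 123.4 degrees

123.4 degrees


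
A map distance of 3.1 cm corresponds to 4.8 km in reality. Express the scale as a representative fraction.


ground = 4.8 km = 480000 cm; RF denominator = ground / map = 480000 / 3.1 ≈ 154839; RF = 1:154839

1:154839


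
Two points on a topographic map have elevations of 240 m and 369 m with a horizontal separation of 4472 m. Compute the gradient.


gradient = (369 - 240) / 4472 = 129 / 4472 = 0.0288

0.0288


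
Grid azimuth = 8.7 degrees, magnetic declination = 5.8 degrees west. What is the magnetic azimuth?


magnetic azimuth = grid azimuth - declination (east +ve)
mag_az = 8.7 - -5.8 = 14.5 degrees

14.5 degrees


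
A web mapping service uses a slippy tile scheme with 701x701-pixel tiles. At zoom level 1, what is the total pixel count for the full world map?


tiles per axis = 2^1 = 2
total tiles = 2^2 = 4
pixels per axis = 2 * 701 = 1402
total pixels = 1402^2 = 1965604

1965604 pixels


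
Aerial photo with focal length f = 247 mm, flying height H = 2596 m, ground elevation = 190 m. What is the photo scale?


scale = f / (H - h) = 247 mm / 2406 m = 247 / 2406000 = 1:9741

1:9741


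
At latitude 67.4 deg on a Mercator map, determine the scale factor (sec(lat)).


SF = 1 / cos(67.4) = 1 / 0.384295 = 2.602

2.602


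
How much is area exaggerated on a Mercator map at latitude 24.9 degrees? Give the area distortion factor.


area_distortion = 1/cos^2(24.9) = 1.215

1.215


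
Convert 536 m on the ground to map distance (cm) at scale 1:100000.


map_cm = 536 * 100 / 100000 = 0.536 cm ≈ 0.54 cm

0.54 cm


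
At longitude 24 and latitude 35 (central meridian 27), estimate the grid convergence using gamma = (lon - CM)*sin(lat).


gamma = (24 - 27) * sin(35) = -3 * 0.573576 = -1.721 degrees

-1.721 degrees


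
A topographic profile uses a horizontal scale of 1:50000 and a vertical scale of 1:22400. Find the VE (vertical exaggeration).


VE = horizontal_scale / vertical_scale = 50000 / 22400 ≈ 2.2

2.2x


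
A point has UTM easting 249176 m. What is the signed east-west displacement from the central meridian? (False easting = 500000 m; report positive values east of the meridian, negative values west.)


displacement = 249176 - 500000 = -250824 m

-250824 m


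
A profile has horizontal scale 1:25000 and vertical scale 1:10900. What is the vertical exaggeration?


VE = horizontal_scale / vertical_scale = 25000 / 10900 ≈ 2.3

2.3x


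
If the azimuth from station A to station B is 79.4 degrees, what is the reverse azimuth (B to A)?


back azimuth = (79.4 + 180) mod 360 = 259.4 degrees

259.4 degrees


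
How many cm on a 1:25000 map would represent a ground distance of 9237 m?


map_cm = 9237 * 100 / 25000 = 36.948 cm ≈ 36.95 cm

36.95 cm


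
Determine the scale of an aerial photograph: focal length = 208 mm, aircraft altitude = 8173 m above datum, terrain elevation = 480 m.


scale = f / (H - h) = 208 mm / 7693 m = 208 / 7693000 = 1:36986

1:36986


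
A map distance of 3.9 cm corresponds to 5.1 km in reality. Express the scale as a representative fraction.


ground = 5.1 km = 510000 cm; RF denominator = ground / map = 510000 / 3.9 ≈ 130769; RF = 1:130769

1:130769


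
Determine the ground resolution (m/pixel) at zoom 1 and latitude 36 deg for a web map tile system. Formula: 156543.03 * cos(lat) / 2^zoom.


res = 156543.03 * cos(36) / 2^1 = 156543.03 * 0.80901699 / 2 = 63322.99 m/pixel

63322.99 m/pixel


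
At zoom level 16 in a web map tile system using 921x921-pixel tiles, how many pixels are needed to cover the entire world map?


tiles per axis = 2^16 = 65536
total tiles = 65536^2 = 4294967296
pixels per axis = 65536 * 921 = 60358656
total pixels = 60358656^2 = 3643167354126336

3643167354126336 pixels


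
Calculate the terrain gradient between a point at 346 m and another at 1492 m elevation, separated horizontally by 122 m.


gradient = (1492 - 346) / 122 = 1146 / 122 = 9.3934

9.3934


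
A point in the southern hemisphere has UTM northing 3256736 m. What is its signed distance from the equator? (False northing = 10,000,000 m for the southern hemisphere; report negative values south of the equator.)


For southern: actual = 3256736 - 10000000 = -6743264 m

-6743264 m


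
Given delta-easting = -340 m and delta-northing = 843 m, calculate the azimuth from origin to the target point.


az = atan2(-340, 843) = -22.0 deg
adjusted to 0-360: 338.0 degrees

338.0 degrees


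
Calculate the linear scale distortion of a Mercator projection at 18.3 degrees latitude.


SF = 1 / cos(18.3) = 1 / 0.949425 = 1.053

1.053


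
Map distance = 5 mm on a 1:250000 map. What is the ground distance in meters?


ground = 5 mm * 250000 / 1000 = 1250.0 m

1250.0 m


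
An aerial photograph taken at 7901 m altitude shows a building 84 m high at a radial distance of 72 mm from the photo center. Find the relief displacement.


d = h * r / H = 84 * 72 / 7901 = 0.77 mm

0.77 mm


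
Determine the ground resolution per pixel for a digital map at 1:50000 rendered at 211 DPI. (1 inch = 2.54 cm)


pixel_cm = 2.54 / 211 ≈ 0.012038 cm
ground = pixel_cm * 50000 / 100 = 2.54 * 50000 / (211 * 100) = 127000 / 21100 ≈ 6.02 m

6.02 m


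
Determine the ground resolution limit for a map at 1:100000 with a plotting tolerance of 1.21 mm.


ground = 1.21 mm * 100000 / 1000 = 121.0 m

121.0 m


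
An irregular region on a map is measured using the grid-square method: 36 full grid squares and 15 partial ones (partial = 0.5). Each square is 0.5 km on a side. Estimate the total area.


effective squares = 36 + 15 * 0.5 = 43.5
area = 43.5 * 0.25 = 10.875 km^2

10.875 km^2


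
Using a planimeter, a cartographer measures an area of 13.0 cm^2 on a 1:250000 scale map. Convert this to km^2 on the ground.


ground_area = 13.0 * (250000/100)^2 = 81250000.0 m^2 = 81.25 km^2

81.25 km^2


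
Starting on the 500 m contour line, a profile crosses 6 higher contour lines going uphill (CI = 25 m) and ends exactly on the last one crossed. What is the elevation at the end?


elevation = 500 + 6 * 25 = 650 m

650 m


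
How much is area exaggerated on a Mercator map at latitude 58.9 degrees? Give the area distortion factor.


area_distortion = 1/cos^2(58.9) = 3.748

3.748


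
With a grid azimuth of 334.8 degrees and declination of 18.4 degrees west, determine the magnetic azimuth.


magnetic azimuth = grid azimuth - declination (east +ve)
mag_az = 334.8 - -18.4 = 353.2 degrees

353.2 degrees


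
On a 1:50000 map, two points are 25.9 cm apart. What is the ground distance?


ground = 25.9 cm * 50000 / 100 = 12950.0 m = 12.95 km

12.95 km


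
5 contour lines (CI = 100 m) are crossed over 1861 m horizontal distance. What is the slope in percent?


elevation change = 5 * 100 = 500 m
slope = 500 / 1861 * 100 = 26.9%

26.9%


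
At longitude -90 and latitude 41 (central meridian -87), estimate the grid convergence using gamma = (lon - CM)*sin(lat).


gamma = (-90 - -87) * sin(41) = -3 * 0.656059 = -1.968 degrees

-1.968 degrees


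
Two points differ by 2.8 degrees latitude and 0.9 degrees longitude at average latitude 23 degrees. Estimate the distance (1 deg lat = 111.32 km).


dlat_km = 2.8 * 111.32 = 311.696
dlon_km = 0.9 * 111.32 * cos(23) ≈ 92.224
dist = sqrt(311.696^2 + 92.224^2) ≈ 325.1 km

325.1 km


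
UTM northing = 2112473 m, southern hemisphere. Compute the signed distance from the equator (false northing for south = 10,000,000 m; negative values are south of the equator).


For southern: actual = 2112473 - 10000000 = -7887527 m

-7887527 m


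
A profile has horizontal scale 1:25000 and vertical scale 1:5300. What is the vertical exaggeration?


VE = horizontal_scale / vertical_scale = 25000 / 5300 ≈ 4.7

4.7x


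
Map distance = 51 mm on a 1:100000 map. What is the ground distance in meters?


ground = 51 mm * 100000 / 1000 = 5100.0 m

5100.0 m


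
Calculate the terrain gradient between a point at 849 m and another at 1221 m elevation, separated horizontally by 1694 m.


gradient = (1221 - 849) / 1694 = 372 / 1694 = 0.2196

0.2196


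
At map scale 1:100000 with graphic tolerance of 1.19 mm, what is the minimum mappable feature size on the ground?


ground = 1.19 mm * 100000 / 1000 = 119.0 m

119.0 m


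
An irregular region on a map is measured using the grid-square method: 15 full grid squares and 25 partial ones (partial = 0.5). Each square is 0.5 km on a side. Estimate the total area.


effective squares = 15 + 25 * 0.5 = 27.5
area = 27.5 * 0.25 = 6.875 km^2

6.875 km^2


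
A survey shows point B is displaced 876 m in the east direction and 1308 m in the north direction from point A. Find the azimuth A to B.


az = atan2(876, 1308) = 33.8 deg
adjusted to 0-360: 33.8 degrees

33.8 degrees


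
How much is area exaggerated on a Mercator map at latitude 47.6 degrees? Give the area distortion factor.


area_distortion = 1/cos^2(47.6) = 2.199

2.199


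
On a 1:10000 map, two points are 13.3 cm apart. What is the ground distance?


ground = 13.3 cm * 10000 / 100 = 1330.0 m = 1.33 km

1.33 km


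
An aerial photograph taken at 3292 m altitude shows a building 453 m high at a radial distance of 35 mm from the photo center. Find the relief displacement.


d = h * r / H = 453 * 35 / 3292 = 4.82 mm

4.82 mm


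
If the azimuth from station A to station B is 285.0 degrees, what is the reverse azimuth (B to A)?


back azimuth = (285.0 + 180) mod 360 = 105.0 degrees

105.0 degrees


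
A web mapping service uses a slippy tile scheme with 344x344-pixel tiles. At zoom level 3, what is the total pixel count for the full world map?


tiles per axis = 2^3 = 8
total tiles = 8^2 = 64
pixels per axis = 8 * 344 = 2752
total pixels = 2752^2 = 7573504

7573504 pixels


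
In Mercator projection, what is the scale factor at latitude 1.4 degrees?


SF = 1 / cos(1.4) = 1 / 0.999701 = 1.0

1.0


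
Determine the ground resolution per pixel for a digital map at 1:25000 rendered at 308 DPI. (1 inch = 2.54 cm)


pixel_cm = 2.54 / 308 ≈ 0.008247 cm
ground = pixel_cm * 25000 / 100 = 2.54 * 25000 / (308 * 100) = 63500 / 30800 ≈ 2.06 m

2.06 m


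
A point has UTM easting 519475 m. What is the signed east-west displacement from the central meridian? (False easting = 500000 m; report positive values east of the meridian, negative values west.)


displacement = 519475 - 500000 = 19475 m

19475 m


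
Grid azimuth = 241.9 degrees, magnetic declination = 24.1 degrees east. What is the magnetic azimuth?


magnetic azimuth = grid azimuth - declination (east +ve)
mag_az = 241.9 - 24.1 = 217.8 degrees

217.8 degrees


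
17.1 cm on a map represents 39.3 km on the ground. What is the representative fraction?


ground = 39.3 km = 3930000 cm; RF denominator = ground / map = 3930000 / 17.1 ≈ 229825; RF = 1:229825

1:229825


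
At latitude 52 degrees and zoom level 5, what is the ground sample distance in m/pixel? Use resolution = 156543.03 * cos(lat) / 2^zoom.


res = 156543.03 * cos(52) / 2^5 = 156543.03 * 0.61566148 / 32 = 3011.8 m/pixel

3011.8 m/pixel


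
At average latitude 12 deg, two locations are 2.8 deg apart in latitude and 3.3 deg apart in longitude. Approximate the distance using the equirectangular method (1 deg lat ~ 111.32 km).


dlat_km = 2.8 * 111.32 = 311.696
dlon_km = 3.3 * 111.32 * cos(12) ≈ 359.328
dist = sqrt(311.696^2 + 359.328^2) ≈ 475.7 km

475.7 km


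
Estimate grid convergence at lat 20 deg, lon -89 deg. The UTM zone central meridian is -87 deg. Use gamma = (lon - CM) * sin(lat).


gamma = (-89 - -87) * sin(20) = -2 * 0.34202 = -0.684 degrees

-0.684 degrees


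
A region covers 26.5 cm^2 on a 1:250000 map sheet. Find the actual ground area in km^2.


ground_area = 26.5 * (250000/100)^2 = 165625000.0 m^2 = 165.625 km^2

165.625 km^2


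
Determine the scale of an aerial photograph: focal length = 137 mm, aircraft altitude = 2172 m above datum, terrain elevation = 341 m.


scale = f / (H - h) = 137 mm / 1831 m = 137 / 1831000 = 1:13365

1:13365


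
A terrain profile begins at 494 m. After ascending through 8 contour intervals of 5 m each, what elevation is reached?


elevation = 494 + 8 * 5 = 534 m

534 m


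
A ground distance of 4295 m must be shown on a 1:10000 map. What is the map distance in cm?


map_cm = 4295 * 100 / 10000 = 42.95 cm

42.95 cm


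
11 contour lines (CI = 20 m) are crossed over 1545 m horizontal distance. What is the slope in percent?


elevation change = 11 * 20 = 220 m
slope = 220 / 1545 * 100 = 14.2%

14.2%


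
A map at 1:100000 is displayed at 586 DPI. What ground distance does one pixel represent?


pixel_cm = 2.54 / 586 ≈ 0.004334 cm
ground = pixel_cm * 100000 / 100 = 2.54 * 100000 / (586 * 100) = 254000 / 58600 ≈ 4.33 m

4.33 m


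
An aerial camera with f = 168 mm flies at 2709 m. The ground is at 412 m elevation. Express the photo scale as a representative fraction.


scale = f / (H - h) = 168 mm / 2297 m = 168 / 2297000 = 1:13673

1:13673


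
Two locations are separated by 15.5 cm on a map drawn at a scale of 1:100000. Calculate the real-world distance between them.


ground = 15.5 cm * 100000 / 100 = 15500.0 m = 15.5 km

15.5 km


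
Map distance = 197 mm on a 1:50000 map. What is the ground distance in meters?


ground = 197 mm * 50000 / 1000 = 9850.0 m

9850.0 m


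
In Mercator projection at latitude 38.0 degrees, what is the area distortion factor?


area_distortion = 1/cos^2(38.0) = 1.61

1.61


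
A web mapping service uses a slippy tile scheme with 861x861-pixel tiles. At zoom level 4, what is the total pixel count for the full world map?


tiles per axis = 2^4 = 16
total tiles = 16^2 = 256
pixels per axis = 16 * 861 = 13776
total pixels = 13776^2 = 189778176

189778176 pixels


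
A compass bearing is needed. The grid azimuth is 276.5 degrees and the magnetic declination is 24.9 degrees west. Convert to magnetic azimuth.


magnetic azimuth = grid azimuth - declination (east +ve)
mag_az = 276.5 - -24.9 = 301.4 degrees

301.4 degrees


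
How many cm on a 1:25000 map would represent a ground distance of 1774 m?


map_cm = 1774 * 100 / 25000 = 7.096 cm ≈ 7.1 cm

7.1 cm


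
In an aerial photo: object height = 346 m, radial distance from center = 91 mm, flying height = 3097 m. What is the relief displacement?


d = h * r / H = 346 * 91 / 3097 = 10.17 mm

10.17 mm


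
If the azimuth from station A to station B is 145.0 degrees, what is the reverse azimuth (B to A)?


back azimuth = (145.0 + 180) mod 360 = 325.0 degrees

325.0 degrees


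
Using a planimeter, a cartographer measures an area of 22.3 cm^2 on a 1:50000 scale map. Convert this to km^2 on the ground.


ground_area = 22.3 * (50000/100)^2 = 5575000.0 m^2 = 5.575 km^2

5.575 km^2


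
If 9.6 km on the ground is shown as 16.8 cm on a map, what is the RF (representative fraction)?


ground = 9.6 km = 960000 cm; RF denominator = ground / map = 960000 / 16.8 ≈ 57143; RF = 1:57143

1:57143


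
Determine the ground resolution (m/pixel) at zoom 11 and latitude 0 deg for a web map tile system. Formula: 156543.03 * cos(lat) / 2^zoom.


res = 156543.03 * cos(0) / 2^11 = 156543.03 * 1.0 / 2048 = 76.44 m/pixel

76.44 m/pixel


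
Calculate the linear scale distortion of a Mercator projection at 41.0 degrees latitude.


SF = 1 / cos(41.0) = 1 / 0.75471 = 1.325

1.325


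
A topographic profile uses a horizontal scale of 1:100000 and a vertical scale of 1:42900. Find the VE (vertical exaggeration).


VE = horizontal_scale / vertical_scale = 100000 / 42900 ≈ 2.3

2.3x


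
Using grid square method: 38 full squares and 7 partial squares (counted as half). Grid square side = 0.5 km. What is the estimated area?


effective squares = 38 + 7 * 0.5 = 41.5
area = 41.5 * 0.25 = 10.375 km^2

10.375 km^2


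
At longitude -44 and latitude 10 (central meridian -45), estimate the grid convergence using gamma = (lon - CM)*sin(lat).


gamma = (-44 - -45) * sin(10) = 1 * 0.173648 = 0.174 degrees

0.174 degrees


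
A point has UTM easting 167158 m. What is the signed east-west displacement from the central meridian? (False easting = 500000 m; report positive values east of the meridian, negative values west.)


displacement = 167158 - 500000 = -332842 m

-332842 m


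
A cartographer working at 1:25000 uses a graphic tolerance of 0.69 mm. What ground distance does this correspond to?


ground = 0.69 mm * 25000 / 1000 = 17.25 m

17.25 m


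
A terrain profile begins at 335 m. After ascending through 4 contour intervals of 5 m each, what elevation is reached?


elevation = 335 + 4 * 5 = 355 m

355 m


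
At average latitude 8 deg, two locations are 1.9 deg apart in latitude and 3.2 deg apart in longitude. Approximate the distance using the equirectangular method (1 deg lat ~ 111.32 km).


dlat_km = 1.9 * 111.32 = 211.508
dlon_km = 3.2 * 111.32 * cos(8) ≈ 352.757
dist = sqrt(211.508^2 + 352.757^2) ≈ 411.3 km

411.3 km


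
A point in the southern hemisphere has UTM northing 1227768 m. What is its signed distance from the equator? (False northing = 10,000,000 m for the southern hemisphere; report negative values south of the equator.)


For southern: actual = 1227768 - 10000000 = -8772232 m

-8772232 m


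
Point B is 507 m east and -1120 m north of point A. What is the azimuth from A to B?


az = atan2(507, -1120) = 155.6 deg
adjusted to 0-360: 155.6 degrees

155.6 degrees


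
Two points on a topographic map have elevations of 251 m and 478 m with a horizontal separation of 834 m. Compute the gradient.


gradient = (478 - 251) / 834 = 227 / 834 = 0.2722

0.2722


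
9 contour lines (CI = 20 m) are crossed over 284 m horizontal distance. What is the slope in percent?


elevation change = 9 * 20 = 180 m
slope = 180 / 284 * 100 = 63.4%

63.4%


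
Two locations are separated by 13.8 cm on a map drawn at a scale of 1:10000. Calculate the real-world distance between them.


ground = 13.8 cm * 10000 / 100 = 1380.0 m = 1.38 km

1.38 km


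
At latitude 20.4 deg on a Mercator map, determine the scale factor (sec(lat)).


SF = 1 / cos(20.4) = 1 / 0.937282 = 1.067

1.067


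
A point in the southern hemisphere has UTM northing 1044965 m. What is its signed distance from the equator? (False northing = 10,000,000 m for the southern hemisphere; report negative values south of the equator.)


For southern: actual = 1044965 - 10000000 = -8955035 m

-8955035 m


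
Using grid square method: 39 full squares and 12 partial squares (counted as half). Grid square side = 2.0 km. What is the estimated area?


effective squares = 39 + 12 * 0.5 = 45.0
area = 45.0 * 4.0 = 180.0 km^2

180.0 km^2


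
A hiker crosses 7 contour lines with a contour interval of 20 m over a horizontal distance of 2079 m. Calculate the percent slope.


elevation change = 7 * 20 = 140 m
slope = 140 / 2079 * 100 = 6.7%

6.7%


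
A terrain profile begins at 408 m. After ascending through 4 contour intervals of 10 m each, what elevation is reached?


elevation = 408 + 4 * 10 = 448 m

448 m


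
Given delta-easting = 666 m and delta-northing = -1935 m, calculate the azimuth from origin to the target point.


az = atan2(666, -1935) = 161.0 deg
adjusted to 0-360: 161.0 degrees

161.0 degrees


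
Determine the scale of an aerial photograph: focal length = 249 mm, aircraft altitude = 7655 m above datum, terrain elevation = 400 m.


scale = f / (H - h) = 249 mm / 7255 m = 249 / 7255000 = 1:29137

1:29137


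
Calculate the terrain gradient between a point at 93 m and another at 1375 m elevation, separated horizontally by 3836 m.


gradient = (1375 - 93) / 3836 = 1282 / 3836 = 0.3342

0.3342


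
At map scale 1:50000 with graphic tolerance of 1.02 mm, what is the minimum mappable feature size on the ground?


ground = 1.02 mm * 50000 / 1000 = 51.0 m

51.0 m


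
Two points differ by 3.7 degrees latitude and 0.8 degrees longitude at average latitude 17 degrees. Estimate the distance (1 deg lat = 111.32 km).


dlat_km = 3.7 * 111.32 = 411.884
dlon_km = 0.8 * 111.32 * cos(17) ≈ 85.165
dist = sqrt(411.884^2 + 85.165^2) ≈ 420.6 km

420.6 km


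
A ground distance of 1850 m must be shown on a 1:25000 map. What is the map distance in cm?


map_cm = 1850 * 100 / 25000 = 7.4 cm

7.4 cm


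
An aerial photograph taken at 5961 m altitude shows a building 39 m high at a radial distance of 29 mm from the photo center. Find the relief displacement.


d = h * r / H = 39 * 29 / 5961 = 0.19 mm

0.19 mm


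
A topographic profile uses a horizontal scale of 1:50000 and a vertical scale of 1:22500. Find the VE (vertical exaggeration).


VE = horizontal_scale / vertical_scale = 50000 / 22500 ≈ 2.2

2.2x


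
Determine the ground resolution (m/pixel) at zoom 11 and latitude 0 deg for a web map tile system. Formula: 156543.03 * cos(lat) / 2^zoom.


res = 156543.03 * cos(0) / 2^11 = 156543.03 * 1.0 / 2048 = 76.44 m/pixel

76.44 m/pixel


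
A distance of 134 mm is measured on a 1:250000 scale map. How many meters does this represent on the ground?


ground = 134 mm * 250000 / 1000 = 33500.0 m

33500.0 m


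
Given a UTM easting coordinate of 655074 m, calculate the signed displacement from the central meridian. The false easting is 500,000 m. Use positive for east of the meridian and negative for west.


displacement = 655074 - 500000 = 155074 m

155074 m


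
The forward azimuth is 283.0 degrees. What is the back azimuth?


back azimuth = (283.0 + 180) mod 360 = 103.0 degrees

103.0 degrees


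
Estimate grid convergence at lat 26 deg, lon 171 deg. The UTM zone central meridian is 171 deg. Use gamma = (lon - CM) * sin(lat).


gamma = (171 - 171) * sin(26) = 0 * 0.438371 = 0.0 degrees

0.0 degrees


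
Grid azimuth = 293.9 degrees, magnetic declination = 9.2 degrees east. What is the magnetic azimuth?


magnetic azimuth = grid azimuth - declination (east +ve)
mag_az = 293.9 - 9.2 = 284.7 degrees

284.7 degrees


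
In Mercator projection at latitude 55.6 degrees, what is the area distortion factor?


area_distortion = 1/cos^2(55.6) = 3.133

3.133


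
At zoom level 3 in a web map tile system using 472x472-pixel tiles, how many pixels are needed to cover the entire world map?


tiles per axis = 2^3 = 8
total tiles = 8^2 = 64
pixels per axis = 8 * 472 = 3776
total pixels = 3776^2 = 14258176

14258176 pixels


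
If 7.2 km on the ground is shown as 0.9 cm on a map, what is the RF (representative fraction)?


ground = 7.2 km = 720000 cm; RF denominator = ground / map = 720000 / 0.9 = 800000; RF = 1:800000

1:800000


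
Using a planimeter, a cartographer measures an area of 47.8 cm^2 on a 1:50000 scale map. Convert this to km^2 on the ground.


ground_area = 47.8 * (50000/100)^2 = 11950000.0 m^2 = 11.95 km^2

11.95 km^2


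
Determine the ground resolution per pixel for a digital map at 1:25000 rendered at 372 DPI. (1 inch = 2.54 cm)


pixel_cm = 2.54 / 372 ≈ 0.006828 cm
ground = pixel_cm * 25000 / 100 = 2.54 * 25000 / (372 * 100) = 63500 / 37200 ≈ 1.71 m

1.71 m


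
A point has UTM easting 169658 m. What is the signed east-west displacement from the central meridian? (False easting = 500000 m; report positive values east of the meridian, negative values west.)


displacement = 169658 - 500000 = -330342 m

-330342 m


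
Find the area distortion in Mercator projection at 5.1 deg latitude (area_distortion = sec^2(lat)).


area_distortion = 1/cos^2(5.1) = 1.008

1.008


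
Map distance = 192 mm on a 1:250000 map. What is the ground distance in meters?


ground = 192 mm * 250000 / 1000 = 48000.0 m

48000.0 m


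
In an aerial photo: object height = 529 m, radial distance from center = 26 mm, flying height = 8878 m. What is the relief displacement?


d = h * r / H = 529 * 26 / 8878 = 1.55 mm

1.55 mm


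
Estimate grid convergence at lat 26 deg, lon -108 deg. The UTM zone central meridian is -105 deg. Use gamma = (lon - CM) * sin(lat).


gamma = (-108 - -105) * sin(26) = -3 * 0.438371 = -1.315 degrees

-1.315 degrees


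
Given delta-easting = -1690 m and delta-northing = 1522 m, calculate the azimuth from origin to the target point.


az = atan2(-1690, 1522) = -48.0 deg
adjusted to 0-360: 312.0 degrees

312.0 degrees


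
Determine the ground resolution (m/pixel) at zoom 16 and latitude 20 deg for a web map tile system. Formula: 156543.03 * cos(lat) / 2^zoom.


res = 156543.03 * cos(20) / 2^16 = 156543.03 * 0.93969262 / 65536 = 2.24 m/pixel

2.24 m/pixel


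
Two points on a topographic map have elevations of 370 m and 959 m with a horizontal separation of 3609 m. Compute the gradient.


gradient = (959 - 370) / 3609 = 589 / 3609 = 0.1632

0.1632


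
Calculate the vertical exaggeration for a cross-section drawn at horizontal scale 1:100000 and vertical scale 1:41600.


VE = horizontal_scale / vertical_scale = 100000 / 41600 ≈ 2.4

2.4x


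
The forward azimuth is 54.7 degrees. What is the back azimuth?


back azimuth = (54.7 + 180) mod 360 = 234.7 degrees

234.7 degrees


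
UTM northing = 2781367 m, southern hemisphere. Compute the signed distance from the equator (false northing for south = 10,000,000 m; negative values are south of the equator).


For southern: actual = 2781367 - 10000000 = -7218633 m

-7218633 m


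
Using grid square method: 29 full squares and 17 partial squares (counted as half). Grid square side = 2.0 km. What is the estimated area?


effective squares = 29 + 17 * 0.5 = 37.5
area = 37.5 * 4.0 = 150.0 km^2

150.0 km^2


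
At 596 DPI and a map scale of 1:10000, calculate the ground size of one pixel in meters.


pixel_cm = 2.54 / 596 ≈ 0.004262 cm
ground = pixel_cm * 10000 / 100 = 2.54 * 10000 / (596 * 100) = 25400 / 59600 ≈ 0.43 m

0.43 m


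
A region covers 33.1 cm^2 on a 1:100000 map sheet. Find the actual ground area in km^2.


ground_area = 33.1 * (100000/100)^2 = 33100000.0 m^2 = 33.1 km^2

33.1 km^2


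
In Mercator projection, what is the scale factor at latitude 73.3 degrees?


SF = 1 / cos(73.3) = 1 / 0.287361 = 3.48

3.48


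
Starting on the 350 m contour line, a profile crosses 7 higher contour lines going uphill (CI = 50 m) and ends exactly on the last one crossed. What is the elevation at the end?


elevation = 350 + 7 * 50 = 700 m

700 m


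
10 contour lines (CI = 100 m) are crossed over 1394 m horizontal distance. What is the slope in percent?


elevation change = 10 * 100 = 1000 m
slope = 1000 / 1394 * 100 = 71.7%

71.7%


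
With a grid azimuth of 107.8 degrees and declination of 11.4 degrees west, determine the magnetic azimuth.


magnetic azimuth = grid azimuth - declination (east +ve)
mag_az = 107.8 - -11.4 = 119.2 degrees

119.2 degrees


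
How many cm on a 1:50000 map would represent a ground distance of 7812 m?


map_cm = 7812 * 100 / 50000 = 15.624 cm ≈ 15.62 cm

15.62 cm


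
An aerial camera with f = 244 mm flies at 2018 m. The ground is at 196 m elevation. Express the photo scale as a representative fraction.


scale = f / (H - h) = 244 mm / 1822 m = 244 / 1822000 = 1:7467

1:7467


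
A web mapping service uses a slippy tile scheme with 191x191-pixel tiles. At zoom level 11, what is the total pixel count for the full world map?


tiles per axis = 2^11 = 2048
total tiles = 2048^2 = 4194304
pixels per axis = 2048 * 191 = 391168
total pixels = 391168^2 = 153012404224

153012404224 pixels


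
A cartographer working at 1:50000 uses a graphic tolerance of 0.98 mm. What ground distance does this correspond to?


ground = 0.98 mm * 50000 / 1000 = 49.0 m

49.0 m


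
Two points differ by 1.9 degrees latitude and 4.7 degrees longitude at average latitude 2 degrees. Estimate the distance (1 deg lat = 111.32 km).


dlat_km = 1.9 * 111.32 = 211.508
dlon_km = 4.7 * 111.32 * cos(2) ≈ 522.885
dist = sqrt(211.508^2 + 522.885^2) ≈ 564.0 km

564.0 km


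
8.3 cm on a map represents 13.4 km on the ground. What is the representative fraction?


ground = 13.4 km = 1340000 cm; RF denominator = ground / map = 1340000 / 8.3 ≈ 161446; RF = 1:161446

1:161446


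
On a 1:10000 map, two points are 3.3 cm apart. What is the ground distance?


ground = 3.3 cm * 10000 / 100 = 330.0 m

330.0 m


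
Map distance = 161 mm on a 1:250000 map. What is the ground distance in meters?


ground = 161 mm * 250000 / 1000 = 40250.0 m

40250.0 m


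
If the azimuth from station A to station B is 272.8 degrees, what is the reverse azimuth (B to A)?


back azimuth = (272.8 + 180) mod 360 = 92.8 degrees

92.8 degrees


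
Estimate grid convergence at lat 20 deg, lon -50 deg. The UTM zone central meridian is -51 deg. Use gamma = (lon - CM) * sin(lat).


gamma = (-50 - -51) * sin(20) = 1 * 0.34202 = 0.342 degrees

0.342 degrees


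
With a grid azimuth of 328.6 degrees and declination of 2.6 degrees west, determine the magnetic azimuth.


magnetic azimuth = grid azimuth - declination (east +ve)
mag_az = 328.6 - -2.6 = 331.2 degrees

331.2 degrees


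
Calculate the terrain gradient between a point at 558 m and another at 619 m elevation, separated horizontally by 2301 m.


gradient = (619 - 558) / 2301 = 61 / 2301 = 0.0265

0.0265


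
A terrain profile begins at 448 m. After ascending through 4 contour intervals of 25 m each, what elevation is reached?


elevation = 448 + 4 * 25 = 548 m

548 m


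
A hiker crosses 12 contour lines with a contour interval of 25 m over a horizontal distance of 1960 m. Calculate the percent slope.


elevation change = 12 * 25 = 300 m
slope = 300 / 1960 * 100 = 15.3%

15.3%


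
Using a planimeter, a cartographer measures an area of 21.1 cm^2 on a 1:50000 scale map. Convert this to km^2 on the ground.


ground_area = 21.1 * (50000/100)^2 = 5275000.0 m^2 = 5.275 km^2

5.275 km^2


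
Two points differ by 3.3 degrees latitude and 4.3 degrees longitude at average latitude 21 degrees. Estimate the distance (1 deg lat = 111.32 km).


dlat_km = 3.3 * 111.32 = 367.356
dlon_km = 4.3 * 111.32 * cos(21) ≈ 446.883
dist = sqrt(367.356^2 + 446.883^2) ≈ 578.5 km

578.5 km


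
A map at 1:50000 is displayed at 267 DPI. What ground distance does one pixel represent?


pixel_cm = 2.54 / 267 ≈ 0.009513 cm
ground = pixel_cm * 50000 / 100 = 2.54 * 50000 / (267 * 100) = 127000 / 26700 ≈ 4.76 m

4.76 m


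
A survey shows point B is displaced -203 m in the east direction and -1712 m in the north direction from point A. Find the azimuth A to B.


az = atan2(-203, -1712) = -173.2 deg
adjusted to 0-360: 186.8 degrees

186.8 degrees


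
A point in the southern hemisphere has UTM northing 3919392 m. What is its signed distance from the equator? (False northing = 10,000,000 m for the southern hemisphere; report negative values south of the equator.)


For southern: actual = 3919392 - 10000000 = -6080608 m

-6080608 m
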